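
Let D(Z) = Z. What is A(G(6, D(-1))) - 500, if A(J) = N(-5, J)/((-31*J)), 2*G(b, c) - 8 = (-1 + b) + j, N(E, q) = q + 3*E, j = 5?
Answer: -46498/93 ≈ -499.98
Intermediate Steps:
G(b, c) = 6 + b/2 (G(b, c) = 4 + ((-1 + b) + 5)/2 = 4 + (4 + b)/2 = 4 + (2 + b/2) = 6 + b/2)
A(J) = -(-15 + J)/(31*J) (A(J) = (J + 3*(-5))/((-31*J)) = (J - 15)*(-1/(31*J)) = (-15 + J)*(-1/(31*J)) = -(-15 + J)/(31*J))
A(G(6, D(-1))) - 500 = (15 - (6 + (1/2)*6))/(31*(6 + (1/2)*6)) - 500 = (15 - (6 + 3))/(31*(6 + 3)) - 500 = (1/31)*(15 - 1*9)/9 - 500 = (1/31)*(1/9)*(15 - 9) - 500 = (1/31)*(1/9)*6 - 500 = 2/93 - 500 = -46498/93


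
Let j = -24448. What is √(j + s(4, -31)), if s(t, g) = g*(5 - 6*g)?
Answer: I*√30369 ≈ 174.27*I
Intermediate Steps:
√(j + s(4, -31)) = √(-24448 - 31*(5 - 6*(-31))) = √(-24448 - 31*(5 + 186)) = √(-24448 - 31*191) = √(-24448 - 5921) = √(-30369) = I*√30369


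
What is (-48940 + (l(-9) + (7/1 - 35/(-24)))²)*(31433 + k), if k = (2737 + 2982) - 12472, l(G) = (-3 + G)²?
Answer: -45661575515/72 ≈ -6.3419e+8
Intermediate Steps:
k = -6753 (k = 5719 - 12472 = -6753)
(-48940 + (l(-9) + (7/1 - 35/(-24)))²)*(31433 + k) = (-48940 + ((-3 - 9)² + (7/1 - 35/(-24)))²)*(31433 - 6753) = (-48940 + ((-12)² + (7*1 - 35*(-1/24)))²)*24680 = (-48940 + (144 + (7 + 35/24))²)*24680 = (-48940 + (144 + 203/24)²)*24680 = (-48940 + (3659/24)²)*24680 = (-48940 + 13388281/576)*24680 = -14801159/576*24680 = -45661575515/72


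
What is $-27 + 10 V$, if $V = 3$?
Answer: $3$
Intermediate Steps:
$-27 + 10 V = -27 + 10 \cdot 3 = -27 + 30 = 3$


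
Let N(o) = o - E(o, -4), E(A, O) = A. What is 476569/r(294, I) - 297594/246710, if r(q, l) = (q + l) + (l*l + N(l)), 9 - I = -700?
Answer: -16159499153/62131939820 ≈ -0.26008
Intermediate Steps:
I = 709 (I = 9 - 1*(-700) = 9 + 700 = 709)
N(o) = 0 (N(o) = o - o = 0)
r(q, l) = l + q + l² (r(q, l) = (q + l) + (l*l + 0) = (l + q) + (l² + 0) = (l + q) + l² = l + q + l²)
476569/r(294, I) - 297594/246710 = 476569/(709 + 294 + 709²) - 297594/246710 = 476569/(709 + 294 + 502681) - 297594*1/246710 = 476569/503684 - 148797/123355 = -16159499153/62131939820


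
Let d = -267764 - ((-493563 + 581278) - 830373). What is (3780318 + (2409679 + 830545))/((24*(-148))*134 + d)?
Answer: -3510271/537 ≈ -6536.8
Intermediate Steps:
d = 474894 (d = -267764 - (87715 - 830373) = -267764 - 1*(-742658) = -267764 + 742658 = 474894)
(3780318 + (2409679 + 830545))/((24*(-148))*134 + d) = (3780318 + (2409679 + 830545))/((24*(-148))*134 + 474894) = (3780318 + 3240224)/(-3552*134 + 474894) = 7020542/(-475968 + 474894) = 7020542/(-1074) = 7020542*(-1/1074) = -3510271/537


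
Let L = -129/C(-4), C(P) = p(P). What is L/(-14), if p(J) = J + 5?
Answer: 129/14 ≈ 9.2143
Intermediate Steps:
p(J) = 5 + J
C(P) = 5 + P
L = -129 (L = -129/(5 - 4) = -129/1 = -129*1 = -129)
L/(-14) = -129/(-14) = -129*(-1/14) = 129/14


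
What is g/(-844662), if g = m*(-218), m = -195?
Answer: -545/10829 ≈ -0.050328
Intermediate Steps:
g = 42510 (g = -195*(-218) = 42510)
g/(-844662) = 42510/(-844662) = 42510*(-1/844662) = -545/10829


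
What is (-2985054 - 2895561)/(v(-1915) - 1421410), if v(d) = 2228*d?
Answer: 392041/379202 ≈ 1.0339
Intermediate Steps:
(-2985054 - 2895561)/(v(-1915) - 1421410) = (-2985054 - 2895561)/(2228*(-1915) - 1421410) = -5880615/(-4266620 - 1421410) = -5880615/(-5688030) = -5880615*(-1/5688030) = 392041/379202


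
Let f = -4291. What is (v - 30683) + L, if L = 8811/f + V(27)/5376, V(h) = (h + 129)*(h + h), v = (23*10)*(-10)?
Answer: -4529028485/137312 ≈ -32984.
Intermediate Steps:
v = -2300 (v = 230*(-10) = -2300)
V(h) = 2*h*(129 + h) (V(h) = (129 + h)*(2*h) = 2*h*(129 + h))
L = -66789/137312 (L = 8811/(-4291) + (2*27*(129 + 27))/5376 = 8811*(-1/4291) + (2*27*156)*(1/5376) = -8811/4291 + 8424*(1/5376) = -8811/4291 + 351/224 = -66789/137312 ≈ -0.48640)
(v - 30683) + L = (-2300 - 30683) - 66789/137312 = -32983 - 66789/137312 = -4529028485/137312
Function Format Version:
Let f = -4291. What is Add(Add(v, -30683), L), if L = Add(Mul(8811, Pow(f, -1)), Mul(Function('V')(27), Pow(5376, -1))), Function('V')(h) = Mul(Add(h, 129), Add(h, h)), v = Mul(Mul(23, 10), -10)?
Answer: Rational(-4529028485, 137312) ≈ -32984.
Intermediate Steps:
v = -2300 (v = Mul(230, -10) = -2300)
Function('V')(h) = Mul(2, h, Add(129, h)) (Function('V')(h) = Mul(Add(129, h), Mul(2, h)) = Mul(2, h, Add(129, h)))
L = Rational(-66789, 137312) (L = Add(Mul(8811, Pow(-4291, -1)), Mul(Mul(2, 27, Add(129, 27)), Pow(5376, -1))) = Add(Mul(8811, Rational(-1, 4291)), Mul(Mul(2, 27, 156), Rational(1, 5376))) = Add(Rational(-8811, 4291), Mul(8424, Rational(1, 5376))) = Add(Rational(-8811, 4291), Rational(351, 224)) = Rational(-66789, 137312) ≈ -0.48640)
Add(Add(v, -30683), L) = Add(Add(-2300, -30683), Rational(-66789, 137312)) = Add(-32983, Rational(-66789, 137312)) = Rational(-4529028485, 137312)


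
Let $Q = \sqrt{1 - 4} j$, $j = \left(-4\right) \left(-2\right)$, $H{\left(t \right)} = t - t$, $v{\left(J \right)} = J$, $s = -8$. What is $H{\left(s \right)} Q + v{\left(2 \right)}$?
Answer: $2$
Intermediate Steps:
$H{\left(t \right)} = 0$
$j = 8$
$Q = 8 i \sqrt{3}$ ($Q = \sqrt{1 - 4} \cdot 8 = \sqrt{-3} \cdot 8 = i \sqrt{3} \cdot 8 = 8 i \sqrt{3} \approx 13.856 i$)
$H{\left(s \right)} Q + v{\left(2 \right)} = 0 \cdot 8 i \sqrt{3} + 2 = 0 + 2 = 2$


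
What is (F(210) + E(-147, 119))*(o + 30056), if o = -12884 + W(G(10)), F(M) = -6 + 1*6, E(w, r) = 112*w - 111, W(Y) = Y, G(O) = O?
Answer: -284791650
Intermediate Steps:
E(w, r) = -111 + 112*w
F(M) = 0 (F(M) = -6 + 6 = 0)
o = -12874 (o = -12884 + 10 = -12874)
(F(210) + E(-147, 119))*(o + 30056) = (0 + (-111 + 112*(-147)))*(-12874 + 30056) = (0 + (-111 - 16464))*17182 = (0 - 16575)*17182 = -16575*17182 = -284791650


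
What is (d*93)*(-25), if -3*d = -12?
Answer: -9300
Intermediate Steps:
d = 4 (d = -1/3*(-12) = 4)
(d*93)*(-25) = (4*93)*(-25) = 372*(-25) = -9300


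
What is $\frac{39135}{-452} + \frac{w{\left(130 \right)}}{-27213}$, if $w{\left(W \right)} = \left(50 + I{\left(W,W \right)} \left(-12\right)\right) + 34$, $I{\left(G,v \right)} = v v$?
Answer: $- \frac{324451041}{4100092} \approx -79.133$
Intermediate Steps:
$I{\left(G,v \right)} = v^{2}$
$w{\left(W \right)} = 84 - 12 W^{2}$ ($w{\left(W \right)} = \left(50 + W^{2} \left(-12\right)\right) + 34 = \left(50 - 12 W^{2}\right) + 34 = 84 - 12 W^{2}$)
$\frac{39135}{-452} + \frac{w{\left(130 \right)}}{-27213} = \frac{39135}{-452} + \frac{84 - 12 \cdot 130^{2}}{-27213} = 39135 \left(- \frac{1}{452}\right) + \left(84 - 202800\right) \left(- \frac{1}{27213}\right) = - \frac{39135}{452} + \left(84 - 202800\right) \left(- \frac{1}{27213}\right) = - \frac{39135}{452} - - \frac{67572}{9071} = - \frac{39135}{452} + \frac{67572}{9071} = - \frac{324451041}{4100092}$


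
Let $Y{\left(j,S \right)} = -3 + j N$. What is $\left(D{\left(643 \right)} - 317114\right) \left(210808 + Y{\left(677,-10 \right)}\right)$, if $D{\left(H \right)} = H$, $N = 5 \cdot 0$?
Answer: $-66713669155$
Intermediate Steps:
$N = 0$
$Y{\left(j,S \right)} = -3$ ($Y{\left(j,S \right)} = -3 + j 0 = -3 + 0 = -3$)
$\left(D{\left(643 \right)} - 317114\right) \left(210808 + Y{\left(677,-10 \right)}\right) = \left(643 - 317114\right) \left(210808 - 3\right) = \left(-316471\right) 210805 = -66713669155$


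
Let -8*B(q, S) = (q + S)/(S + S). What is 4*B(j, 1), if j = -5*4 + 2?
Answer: 17/4 ≈ 4.2500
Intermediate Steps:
j = -18 (j = -20 + 2 = -18)
B(q, S) = -(S + q)/(16*S) (B(q, S) = -(q + S)/(8*(S + S)) = -(S + q)/(8*(2*S)) = -(S + q)*1/(2*S)/8 = -(S + q)/(16*S))
4*B(j, 1) = 4*((1/16)*(-1*1 - 1*(-18))/1) = 4*((1/16)*1*(-1 + 18)) = 4*((1/16)*1*17) = 4*(17/16) = 17/4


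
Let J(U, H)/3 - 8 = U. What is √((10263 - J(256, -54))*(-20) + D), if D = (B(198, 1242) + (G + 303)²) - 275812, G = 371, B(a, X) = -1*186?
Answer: 3*I*√1238 ≈ 105.56*I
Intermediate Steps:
B(a, X) = -186
J(U, H) = 24 + 3*U
D = 178278 (D = (-186 + (371 + 303)²) - 275812 = (-186 + 674²) - 275812 = (-186 + 454276) - 275812 = 454090 - 275812 = 178278)
√((10263 - J(256, -54))*(-20) + D) = √((10263 - (24 + 3*256))*(-20) + 178278) = √((10263 - (24 + 768))*(-20) + 178278) = √((10263 - 1*792)*(-20) + 178278) = √((10263 - 792)*(-20) + 178278) = √(9471*(-20) + 178278) = √(-189420 + 178278) = √(-11142) = 3*I*√1238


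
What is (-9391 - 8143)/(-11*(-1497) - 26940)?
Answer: 17534/10473 ≈ 1.6742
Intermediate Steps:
(-9391 - 8143)/(-11*(-1497) - 26940) = -17534/(16467 - 26940) = -17534/(-10473) = -17534*(-1/10473) = 17534/10473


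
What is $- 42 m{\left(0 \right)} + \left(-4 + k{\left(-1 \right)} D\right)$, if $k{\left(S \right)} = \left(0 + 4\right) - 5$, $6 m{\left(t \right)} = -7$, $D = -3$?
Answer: $48$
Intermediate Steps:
$m{\left(t \right)} = - \frac{7}{6}$ ($m{\left(t \right)} = \frac{1}{6} \left(-7\right) = - \frac{7}{6}$)
$k{\left(S \right)} = -1$ ($k{\left(S \right)} = 4 - 5 = -1$)
$- 42 m{\left(0 \right)} + \left(-4 + k{\left(-1 \right)} D\right) = \left(-42\right) \left(- \frac{7}{6}\right) - 1 = 49 + \left(-4 + 3\right) = 49 - 1 = 48$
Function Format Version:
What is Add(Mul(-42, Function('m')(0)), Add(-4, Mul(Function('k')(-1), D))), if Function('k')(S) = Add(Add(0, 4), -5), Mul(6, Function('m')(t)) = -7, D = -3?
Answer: 48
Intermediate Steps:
Function('m')(t) = Rational(-7, 6) (Function('m')(t) = Mul(Rational(1, 6), -7) = Rational(-7, 6))
Function('k')(S) = -1 (Function('k')(S) = Add(4, -5) = -1)
Add(Mul(-42, Function('m')(0)), Add(-4, Mul(Function('k')(-1), D))) = Add(Mul(-42, Rational(-7, 6)), Add(-4, Mul(-1, -3))) = Add(49, Add(-4, 3)) = Add(49, -1) = 48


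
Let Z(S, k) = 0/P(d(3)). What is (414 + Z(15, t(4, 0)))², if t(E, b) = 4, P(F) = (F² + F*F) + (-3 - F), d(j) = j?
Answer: 171396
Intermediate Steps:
P(F) = -3 - F + 2*F² (P(F) = (F² + F²) + (-3 - F) = 2*F² + (-3 - F) = -3 - F + 2*F²)
Z(S, k) = 0 (Z(S, k) = 0/(-3 - 1*3 + 2*3²) = 0/(-3 - 3 + 2*9) = 0/(-3 - 3 + 18) = 0/12 = 0*(1/12) = 0)
(414 + Z(15, t(4, 0)))² = (414 + 0)² = 414² = 171396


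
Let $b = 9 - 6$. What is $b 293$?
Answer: $879$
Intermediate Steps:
$b = 3$
$b 293 = 3 \cdot 293 = 879$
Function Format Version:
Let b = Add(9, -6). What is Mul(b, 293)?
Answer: 879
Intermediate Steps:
b = 3
Mul(b, 293) = Mul(3, 293) = 879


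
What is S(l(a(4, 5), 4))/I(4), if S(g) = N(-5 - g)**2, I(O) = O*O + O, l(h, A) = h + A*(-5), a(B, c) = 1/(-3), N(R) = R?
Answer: 529/45 ≈ 11.756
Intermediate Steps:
a(B, c) = -1/3
l(h, A) = h - 5*A
I(O) = O + O**2 (I(O) = O**2 + O = O + O**2)
S(g) = (-5 - g)**2
S(l(a(4, 5), 4))/I(4) = (5 + (-1/3 - 5*4))**2/((4*(1 + 4))) = (5 + (-1/3 - 20))**2/((4*5)) = (5 - 61/3)**2/20 = (-46/3)**2*(1/20) = (2116/9)*(1/20) = 529/45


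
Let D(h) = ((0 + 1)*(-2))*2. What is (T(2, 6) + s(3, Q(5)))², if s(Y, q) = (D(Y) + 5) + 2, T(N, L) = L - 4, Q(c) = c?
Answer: 25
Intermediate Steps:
D(h) = -4 (D(h) = (1*(-2))*2 = -2*2 = -4)
T(N, L) = -4 + L
s(Y, q) = 3 (s(Y, q) = (-4 + 5) + 2 = 1 + 2 = 3)
(T(2, 6) + s(3, Q(5)))² = ((-4 + 6) + 3)² = (2 + 3)² = 5² = 25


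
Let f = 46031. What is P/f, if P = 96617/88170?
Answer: 96617/4058553270 ≈ 2.3806e-5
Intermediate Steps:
P = 96617/88170 (P = 96617*(1/88170) = 96617/88170 ≈ 1.0958)
P/f = (96617/88170)/46031 = (96617/88170)*(1/46031) = 96617/4058553270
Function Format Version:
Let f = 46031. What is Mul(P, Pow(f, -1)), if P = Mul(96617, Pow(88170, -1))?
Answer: Rational(96617, 4058553270) ≈ 2.3806e-5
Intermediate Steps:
P = Rational(96617, 88170) (P = Mul(96617, Rational(1, 88170)) = Rational(96617, 88170) ≈ 1.0958)
Mul(P, Pow(f, -1)) = Mul(Rational(96617, 88170), Pow(46031, -1)) = Mul(Rational(96617, 88170), Rational(1, 46031)) = Rational(96617, 4058553270)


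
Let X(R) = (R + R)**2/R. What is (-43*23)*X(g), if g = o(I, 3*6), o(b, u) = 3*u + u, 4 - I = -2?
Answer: -284832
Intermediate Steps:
I = 6 (I = 4 - 1*(-2) = 4 + 2 = 6)
o(b, u) = 4*u
g = 72 (g = 4*(3*6) = 4*18 = 72)
X(R) = 4*R (X(R) = (2*R)**2/R = (4*R**2)/R = 4*R)
(-43*23)*X(g) = (-43*23)*(4*72) = -989*288 = -284832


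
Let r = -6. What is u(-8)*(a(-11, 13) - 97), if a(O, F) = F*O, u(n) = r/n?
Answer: -180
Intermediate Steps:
u(n) = -6/n
u(-8)*(a(-11, 13) - 97) = (-6/(-8))*(13*(-11) - 97) = (-6*(-⅛))*(-143 - 97) = (¾)*(-240) = -180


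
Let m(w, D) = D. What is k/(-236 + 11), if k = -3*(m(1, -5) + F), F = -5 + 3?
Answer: -7/75 ≈ -0.093333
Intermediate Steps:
F = -2
k = 21 (k = -3*(-5 - 2) = -3*(-7) = 21)
k/(-236 + 11) = 21/(-236 + 11) = 21/(-225) = -1/225*21 = -7/75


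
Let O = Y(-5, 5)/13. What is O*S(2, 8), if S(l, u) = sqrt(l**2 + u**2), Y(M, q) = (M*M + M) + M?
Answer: 30*sqrt(17)/13 ≈ 9.5149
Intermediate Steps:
Y(M, q) = M**2 + 2*M (Y(M, q) = (M**2 + M) + M = (M + M**2) + M = M**2 + 2*M)
O = 15/13 (O = -5*(2 - 5)/13 = -5*(-3)*(1/13) = 15*(1/13) = 15/13 ≈ 1.1538)
O*S(2, 8) = 15*sqrt(2**2 + 8**2)/13 = 15*sqrt(4 + 64)/13 = 15*sqrt(68)/13 = 15*(2*sqrt(17))/13 = 30*sqrt(17)/13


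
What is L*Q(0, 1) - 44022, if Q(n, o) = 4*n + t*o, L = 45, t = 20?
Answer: -43122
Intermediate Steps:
Q(n, o) = 4*n + 20*o
L*Q(0, 1) - 44022 = 45*(4*0 + 20*1) - 44022 = 45*(0 + 20) - 44022 = 45*20 - 44022 = 900 - 44022 = -43122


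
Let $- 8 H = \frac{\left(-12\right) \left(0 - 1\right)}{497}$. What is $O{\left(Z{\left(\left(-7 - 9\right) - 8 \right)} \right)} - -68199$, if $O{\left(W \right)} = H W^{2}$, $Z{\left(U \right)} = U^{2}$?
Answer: $\frac{33397239}{497} \approx 67198.0$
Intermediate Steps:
$H = - \frac{3}{994}$ ($H = - \frac{- 12 \left(0 - 1\right) \frac{1}{497}}{8} = - \frac{\left(-12\right) \left(-1\right) \frac{1}{497}}{8} = - \frac{12 \cdot \frac{1}{497}}{8} = \left(- \frac{1}{8}\right) \frac{12}{497} = - \frac{3}{994} \approx -0.0030181$)
$O{\left(W \right)} = - \frac{3 W^{2}}{994}$
$O{\left(Z{\left(\left(-7 - 9\right) - 8 \right)} \right)} - -68199 = - \frac{3 \left(\left(\left(-7 - 9\right) - 8\right)^{2}\right)^{2}}{994} - -68199 = - \frac{3 \left(\left(-16 - 8\right)^{2}\right)^{2}}{994} + 68199 = - \frac{3 \left(\left(-24\right)^{2}\right)^{2}}{994} + 68199 = - \frac{3 \cdot 576^{2}}{994} + 68199 = \left(- \frac{3}{994}\right) 331776 + 68199 = - \frac{497664}{497} + 68199 = \frac{33397239}{497}$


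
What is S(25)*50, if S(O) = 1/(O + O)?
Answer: 1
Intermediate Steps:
S(O) = 1/(2*O)
S(25)*50 = ((1/2)/25)*50 = ((1/2)*(1/25))*50 = (1/50)*50 = 1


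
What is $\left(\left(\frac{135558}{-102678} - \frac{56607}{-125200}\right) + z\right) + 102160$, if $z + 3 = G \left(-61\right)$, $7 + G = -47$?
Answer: $\frac{225931927039591}{2142547600} \approx 1.0545 \cdot 10^{5}$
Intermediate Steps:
$G = -54$ ($G = -7 - 47 = -54$)
$z = 3291$ ($z = -3 - -3294 = -3 + 3294 = 3291$)
$\left(\left(\frac{135558}{-102678} - \frac{56607}{-125200}\right) + z\right) + 102160 = \left(\left(\frac{135558}{-102678} - \frac{56607}{-125200}\right) + 3291\right) + 102160 = \left(\left(135558 \left(- \frac{1}{102678}\right) - - \frac{56607}{125200}\right) + 3291\right) + 102160 = \left(\left(- \frac{22593}{17113} + \frac{56607}{125200}\right) + 3291\right) + 102160 = \left(- \frac{1859928009}{2142547600} + 3291\right) + 102160 = \frac{7049264223591}{2142547600} + 102160 = \frac{225931927039591}{2142547600}$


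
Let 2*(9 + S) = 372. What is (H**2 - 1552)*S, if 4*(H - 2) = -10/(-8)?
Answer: -70081911/256 ≈ -2.7376e+5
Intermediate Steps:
S = 177 (S = -9 + (1/2)*372 = -9 + 186 = 177)
H = 37/16 (H = 2 + (-10/(-8))/4 = 2 + (-10*(-1/8))/4 = 2 + (1/4)*(5/4) = 2 + 5/16 = 37/16 ≈ 2.3125)
(H**2 - 1552)*S = ((37/16)**2 - 1552)*177 = (1369/256 - 1552)*177 = -395943/256*177 = -70081911/256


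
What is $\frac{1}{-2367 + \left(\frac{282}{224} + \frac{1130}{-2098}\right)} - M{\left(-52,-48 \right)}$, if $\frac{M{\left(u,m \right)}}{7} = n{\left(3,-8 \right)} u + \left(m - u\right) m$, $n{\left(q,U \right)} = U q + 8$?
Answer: $- \frac{1245482529648}{278009467} \approx -4480.0$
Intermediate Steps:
$n{\left(q,U \right)} = 8 + U q$
$M{\left(u,m \right)} = - 112 u + 7 m \left(m - u\right)$ ($M{\left(u,m \right)} = 7 \left(\left(8 - 24\right) u + \left(m - u\right) m\right) = 7 \left(\left(8 - 24\right) u + m \left(m - u\right)\right) = 7 \left(- 16 u + m \left(m - u\right)\right) = - 112 u + 7 m \left(m - u\right)$)
$\frac{1}{-2367 + \left(\frac{282}{224} + \frac{1130}{-2098}\right)} - M{\left(-52,-48 \right)} = \frac{1}{-2367 + \left(\frac{282}{224} + \frac{1130}{-2098}\right)} - \left(\left(-112\right) \left(-52\right) + 7 \left(-48\right)^{2} - \left(-336\right) \left(-52\right)\right) = \frac{1}{-2367 + \left(282 \cdot \frac{1}{224} + 1130 \left(- \frac{1}{2098}\right)\right)} - \left(5824 + 7 \cdot 2304 - 17472\right) = \frac{1}{-2367 + \left(\frac{141}{112} - \frac{565}{1049}\right)} - \left(5824 + 16128 - 17472\right) = \frac{1}{-2367 + \frac{84629}{117488}} - 4480 = \frac{1}{- \frac{278009467}{117488}} - 4480 = - \frac{117488}{278009467} - 4480 = - \frac{1245482529648}{278009467}$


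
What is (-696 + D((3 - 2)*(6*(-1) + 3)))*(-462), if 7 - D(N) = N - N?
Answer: 318318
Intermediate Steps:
D(N) = 7 (D(N) = 7 - (N - N) = 7 - 1*0 = 7 + 0 = 7)
(-696 + D((3 - 2)*(6*(-1) + 3)))*(-462) = (-696 + 7)*(-462) = -689*(-462) = 318318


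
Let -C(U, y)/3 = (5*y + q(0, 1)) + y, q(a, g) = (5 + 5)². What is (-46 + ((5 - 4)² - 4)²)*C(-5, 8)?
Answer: 16428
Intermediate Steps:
q(a, g) = 100 (q(a, g) = 10² = 100)
C(U, y) = -300 - 18*y (C(U, y) = -3*((5*y + 100) + y) = -3*((100 + 5*y) + y) = -3*(100 + 6*y) = -300 - 18*y)
(-46 + ((5 - 4)² - 4)²)*C(-5, 8) = (-46 + ((5 - 4)² - 4)²)*(-300 - 18*8) = (-46 + (1² - 4)²)*(-300 - 144) = (-46 + (1 - 4)²)*(-444) = (-46 + (-3)²)*(-444) = (-46 + 9)*(-444) = -37*(-444) = 16428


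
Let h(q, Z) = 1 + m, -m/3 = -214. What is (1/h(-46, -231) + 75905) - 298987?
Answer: -143441725/643 ≈ -2.2308e+5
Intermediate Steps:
m = 642 (m = -3*(-214) = 642)
h(q, Z) = 643 (h(q, Z) = 1 + 642 = 643)
(1/h(-46, -231) + 75905) - 298987 = (1/643 + 75905) - 298987 = 48806916/643 - 298987 = -143441725/643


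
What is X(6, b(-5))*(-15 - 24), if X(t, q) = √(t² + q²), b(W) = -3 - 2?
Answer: -39*√61 ≈ -304.60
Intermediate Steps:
b(W) = -5
X(t, q) = √(q² + t²)
X(6, b(-5))*(-15 - 24) = √((-5)² + 6²)*(-15 - 24) = √(25 + 36)*(-39) = √61*(-39) = -39*√61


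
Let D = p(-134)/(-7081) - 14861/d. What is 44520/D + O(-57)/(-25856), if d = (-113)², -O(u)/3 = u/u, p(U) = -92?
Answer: -34693388553802567/896823918336 ≈ -38685.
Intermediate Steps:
O(u) = -3 (O(u) = -3*u/u = -3*1 = -3)
d = 12769
D = -104055993/90417289 (D = -92/(-7081) - 14861/12769 = -92*(-1/7081) - 14861*1/12769 = 92/7081 - 14861/12769 = -104055993/90417289 ≈ -1.1508)
44520/D + O(-57)/(-25856) = 44520/(-104055993/90417289) - 3/(-25856) = 44520*(-90417289/104055993) - 3*(-1/25856) = -1341792568760/34685331 + 3/25856 = -34693388553802567/896823918336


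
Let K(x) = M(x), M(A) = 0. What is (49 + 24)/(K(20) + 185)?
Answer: 73/185 ≈ 0.39459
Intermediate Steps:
K(x) = 0
(49 + 24)/(K(20) + 185) = (49 + 24)/(0 + 185) = 73/185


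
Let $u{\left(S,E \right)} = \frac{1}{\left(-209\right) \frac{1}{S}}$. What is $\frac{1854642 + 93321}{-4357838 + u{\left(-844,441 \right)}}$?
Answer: $- \frac{135708089}{303595766} \approx -0.447$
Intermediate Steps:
$u{\left(S,E \right)} = - \frac{S}{209}$
$\frac{1854642 + 93321}{-4357838 + u{\left(-844,441 \right)}} = \frac{1854642 + 93321}{-4357838 - - \frac{844}{209}} = \frac{1947963}{-4357838 + \frac{844}{209}} = \frac{1947963}{- \frac{910787298}{209}} = 1947963 \left(- \frac{209}{910787298}\right) = - \frac{135708089}{303595766}$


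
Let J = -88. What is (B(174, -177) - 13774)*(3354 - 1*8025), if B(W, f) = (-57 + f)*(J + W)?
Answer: 158337558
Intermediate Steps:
B(W, f) = (-88 + W)*(-57 + f) (B(W, f) = (-57 + f)*(-88 + W) = (-88 + W)*(-57 + f))
(B(174, -177) - 13774)*(3354 - 1*8025) = ((5016 - 88*(-177) - 57*174 + 174*(-177)) - 13774)*(3354 - 1*8025) = ((5016 + 15576 - 9918 - 30798) - 13774)*(3354 - 8025) = (-20124 - 13774)*(-4671) = -33898*(-4671) = 158337558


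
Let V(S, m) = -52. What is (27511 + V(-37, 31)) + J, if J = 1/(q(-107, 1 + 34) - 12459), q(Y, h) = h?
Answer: 341150615/12424 ≈ 27459.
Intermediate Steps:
J = -1/12424 (J = 1/((1 + 34) - 12459) = 1/(35 - 12459) = 1/(-12424) = -1/12424 ≈ -8.0489e-5)
(27511 + V(-37, 31)) + J = (27511 - 52) - 1/12424 = 27459 - 1/12424 = 341150615/12424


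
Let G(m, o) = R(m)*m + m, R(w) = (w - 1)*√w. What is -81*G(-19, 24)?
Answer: 1539 - 30780*I*√19 ≈ 1539.0 - 1.3417e+5*I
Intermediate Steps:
R(w) = √w*(-1 + w) (R(w) = (-1 + w)*√w = √w*(-1 + w))
G(m, o) = m + m^(3/2)*(-1 + m) (G(m, o) = (√m*(-1 + m))*m + m = m^(3/2)*(-1 + m) + m = m + m^(3/2)*(-1 + m))
-81*G(-19, 24) = -(-1539)*(1 + √(-19)*(-1 - 19)) = -(-1539)*(1 + (I*√19)*(-20)) = -(-1539)*(1 - 20*I*√19) = -81*(-19 + 380*I*√19) = 1539 - 30780*I*√19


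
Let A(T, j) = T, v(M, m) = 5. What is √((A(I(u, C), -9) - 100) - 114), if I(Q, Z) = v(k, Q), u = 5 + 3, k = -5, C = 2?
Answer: I*√209 ≈ 14.457*I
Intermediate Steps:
u = 8
I(Q, Z) = 5
√((A(I(u, C), -9) - 100) - 114) = √((5 - 100) - 114) = √(-95 - 114) = √(-209) = I*√209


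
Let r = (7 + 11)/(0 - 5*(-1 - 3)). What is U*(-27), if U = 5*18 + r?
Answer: -24543/10 ≈ -2454.3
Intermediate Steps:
r = 9/10 (r = 18/(0 - 5*(-4)) = 18/(0 + 20) = 18/20 = 18*(1/20) = 9/10 ≈ 0.90000)
U = 909/10 (U = 5*18 + 9/10 = 90 + 9/10 = 909/10 ≈ 90.900)
U*(-27) = (909/10)*(-27) = -24543/10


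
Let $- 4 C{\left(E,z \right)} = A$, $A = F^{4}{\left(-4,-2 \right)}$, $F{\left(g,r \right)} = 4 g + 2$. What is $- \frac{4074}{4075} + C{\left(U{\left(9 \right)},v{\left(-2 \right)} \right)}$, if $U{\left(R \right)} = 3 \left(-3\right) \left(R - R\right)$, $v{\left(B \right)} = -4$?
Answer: $- \frac{39140374}{4075} \approx -9605.0$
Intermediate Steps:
$F{\left(g,r \right)} = 2 + 4 g$
$U{\left(R \right)} = 0$ ($U{\left(R \right)} = \left(-9\right) 0 = 0$)
$A = 38416$ ($A = \left(2 + 4 \left(-4\right)\right)^{4} = \left(2 - 16\right)^{4} = \left(-14\right)^{4} = 38416$)
$C{\left(E,z \right)} = -9604$ ($C{\left(E,z \right)} = \left(- \frac{1}{4}\right) 38416 = -9604$)
$- \frac{4074}{4075} + C{\left(U{\left(9 \right)},v{\left(-2 \right)} \right)} = - \frac{4074}{4075} - 9604 = - \frac{39140374}{4075}$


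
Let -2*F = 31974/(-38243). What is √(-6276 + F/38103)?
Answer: I*√1480684987625912605277/485724343 ≈ 79.221*I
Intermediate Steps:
F = 15987/38243 (F = -15987/(-38243) = -15987*(-1)/38243 = -½*(-31974/38243) = 15987/38243 ≈ 0.41804)
√(-6276 + F/38103) = √(-6276 + (15987/38243)/38103) = √(-6276 + (15987/38243)*(1/38103)) = √(-6276 + 5329/485724343) = √(-3048405971339/485724343) = I*√1480684987625912605277/485724343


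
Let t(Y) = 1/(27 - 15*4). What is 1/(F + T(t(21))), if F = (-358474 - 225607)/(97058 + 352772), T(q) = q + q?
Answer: -14844390/20174333 ≈ -0.73581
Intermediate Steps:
t(Y) = -1/33 (t(Y) = 1/(27 - 60) = 1/(-33) = -1/33)
T(q) = 2*q
F = -584081/449830 ≈ -1.2984
1/(F + T(t(21))) = 1/(-584081/449830 + 2*(-1/33)) = 1/(-584081/449830 - 2/33) = 1/(-20174333/14844390) = -14844390/20174333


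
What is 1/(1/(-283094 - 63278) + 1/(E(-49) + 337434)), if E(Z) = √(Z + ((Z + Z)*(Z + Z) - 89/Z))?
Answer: 6398518603311328/489254509 + 209953734172*√117071/489254509 ≈ 1.3225e+7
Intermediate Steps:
E(Z) = √(Z - 89/Z + 4*Z²) (E(Z) = √(Z + ((2*Z)*(2*Z) - 89/Z)) = √(Z + (4*Z² - 89/Z)) = √(Z + (-89/Z + 4*Z²)) = √(Z - 89/Z + 4*Z²))
1/(1/(-283094 - 63278) + 1/(E(-49) + 337434)) = 1/(1/(-283094 - 63278) + 1/(√(-49 - 89/(-49) + 4*(-49)²) + 337434)) = 1/(1/(-346372) + 1/(√(-49 - 89*(-1/49) + 4*2401) + 337434)) = 1/(-1/346372 + 1/(√(-49 + 89/49 + 9604) + 337434)) = 1/(-1/346372 + 1/(√(468284/49) + 337434)) = 1/(-1/346372 + 1/(2*√117071/7 + 337434)) = 1/(-1/346372 + 1/(337434 + 2*√117071/7))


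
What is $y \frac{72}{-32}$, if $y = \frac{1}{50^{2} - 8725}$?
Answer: $\frac{3}{8300} \approx 0.00036145$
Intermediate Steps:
$y = - \frac{1}{6225}$ ($y = \frac{1}{2500 - 8725} = \frac{1}{-6225} = - \frac{1}{6225} \approx -0.00016064$)
$y \frac{72}{-32} = - \frac{72 \frac{1}{-32}}{6225} = - \frac{72 \left(- \frac{1}{32}\right)}{6225} = \left(- \frac{1}{6225}\right) \left(- \frac{9}{4}\right) = \frac{3}{8300}$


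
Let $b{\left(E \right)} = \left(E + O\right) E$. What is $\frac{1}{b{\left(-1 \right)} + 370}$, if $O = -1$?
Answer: $\frac{1}{372} \approx 0.0026882$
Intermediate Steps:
$b{\left(E \right)} = E \left(-1 + E\right)$ ($b{\left(E \right)} = \left(E - 1\right) E = \left(-1 + E\right) E = E \left(-1 + E\right)$)
$\frac{1}{b{\left(-1 \right)} + 370} = \frac{1}{- (-1 - 1) + 370} = \frac{1}{\left(-1\right) \left(-2\right) + 370} = \frac{1}{2 + 370} = \frac{1}{372}$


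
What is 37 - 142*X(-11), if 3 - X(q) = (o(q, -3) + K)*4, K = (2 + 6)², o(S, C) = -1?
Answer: 35395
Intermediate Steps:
K = 64 (K = 8² = 64)
X(q) = -249 (X(q) = 3 - (-1 + 64)*4 = 3 - 63*4 = 3 - 1*252 = 3 - 252 = -249)
37 - 142*X(-11) = 37 - 142*(-249) = 37 + 35358 = 35395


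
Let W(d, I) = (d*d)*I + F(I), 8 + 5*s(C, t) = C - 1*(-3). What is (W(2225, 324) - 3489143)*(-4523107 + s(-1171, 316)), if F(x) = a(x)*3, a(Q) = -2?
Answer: -36198347911208561/5 ≈ -7.2397e+15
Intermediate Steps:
s(C, t) = -1 + C/5 (s(C, t) = -8/5 + (C - 1*(-3))/5 = -8/5 + (C + 3)/5 = -8/5 + (3 + C)/5 = -8/5 + (⅗ + C/5) = -1 + C/5)
F(x) = -6 (F(x) = -2*3 = -6)
W(d, I) = -6 + I*d² (W(d, I) = (d*d)*I - 6 = d²*I - 6 = I*d² - 6 = -6 + I*d²)
(W(2225, 324) - 3489143)*(-4523107 + s(-1171, 316)) = ((-6 + 324*2225²) - 3489143)*(-4523107 + (-1 + (⅕)*(-1171))) = ((-6 + 324*4950625) - 3489143)*(-4523107 + (-1 - 1171/5)) = ((-6 + 1604002500) - 3489143)*(-4523107 - 1176/5) = (1604002494 - 3489143)*(-22616711/5) = 1600513351*(-22616711/5) = -36198347911208561/5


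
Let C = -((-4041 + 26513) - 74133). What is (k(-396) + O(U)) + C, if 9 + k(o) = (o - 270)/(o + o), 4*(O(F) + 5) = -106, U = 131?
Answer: 2271339/44 ≈ 51621.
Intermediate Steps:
O(F) = -63/2 (O(F) = -5 + (¼)*(-106) = -5 - 53/2 = -63/2)
k(o) = -9 + (-270 + o)/(2*o) (k(o) = -9 + (o - 270)/(o + o) = -9 + (-270 + o)/((2*o)) = -9 + (-270 + o)*(1/(2*o)) = -9 + (-270 + o)/(2*o))
C = 51661 (C = -(22472 - 74133) = -1*(-51661) = 51661)
(k(-396) + O(U)) + C = ((-17/2 - 135/(-396)) - 63/2) + 51661 = ((-17/2 - 135*(-1/396)) - 63/2) + 51661 = ((-17/2 + 15/44) - 63/2) + 51661 = (-359/44 - 63/2) + 51661 = -1745/44 + 51661 = 2271339/44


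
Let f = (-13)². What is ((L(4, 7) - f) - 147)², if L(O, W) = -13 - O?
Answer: 110889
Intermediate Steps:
f = 169
((L(4, 7) - f) - 147)² = (((-13 - 1*4) - 1*169) - 147)² = (((-13 - 4) - 169) - 147)² = ((-17 - 169) - 147)² = (-186 - 147)² = (-333)² = 110889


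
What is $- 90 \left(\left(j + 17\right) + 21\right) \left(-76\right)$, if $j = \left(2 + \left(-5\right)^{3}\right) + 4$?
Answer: $-554040$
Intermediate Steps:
$j = -119$ ($j = \left(2 - 125\right) + 4 = -123 + 4 = -119$)
$- 90 \left(\left(j + 17\right) + 21\right) \left(-76\right) = - 90 \left(\left(-119 + 17\right) + 21\right) \left(-76\right) = - 90 \left(-102 + 21\right) \left(-76\right) = \left(-90\right) \left(-81\right) \left(-76\right) = 7290 \left(-76\right) = -554040$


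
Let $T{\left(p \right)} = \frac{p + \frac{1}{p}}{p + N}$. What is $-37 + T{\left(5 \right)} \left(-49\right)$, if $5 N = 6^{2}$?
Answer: $- \frac{3531}{61} \approx -57.885$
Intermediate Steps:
$N = \frac{36}{5}$ ($N = \frac{6^{2}}{5} = \frac{1}{5} \cdot 36 = \frac{36}{5} \approx 7.2$)
$T{\left(p \right)} = \frac{p + \frac{1}{p}}{\frac{36}{5} + p}$ ($T{\left(p \right)} = \frac{p + \frac{1}{p}}{p + \frac{36}{5}} = \frac{p + \frac{1}{p}}{\frac{36}{5} + p}$)
$-37 + T{\left(5 \right)} \left(-49\right) = -37 + \frac{5 \left(1 + 5^{2}\right)}{5 \left(36 + 5 \cdot 5\right)} \left(-49\right) = -37 + 5 \cdot \frac{1}{5} \frac{1}{36 + 25} \left(1 + 25\right) \left(-49\right) = -37 + 5 \cdot \frac{1}{5} \cdot \frac{1}{61} \cdot 26 \left(-49\right) = -37 + \frac{26}{61} \left(-49\right) = -37 - \frac{1274}{61} = - \frac{3531}{61}$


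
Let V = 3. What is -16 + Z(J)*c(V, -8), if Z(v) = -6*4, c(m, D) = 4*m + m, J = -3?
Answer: -376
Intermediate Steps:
c(m, D) = 5*m
Z(v) = -24
-16 + Z(J)*c(V, -8) = -16 - 120*3 = -16 - 24*15 = -16 - 360 = -376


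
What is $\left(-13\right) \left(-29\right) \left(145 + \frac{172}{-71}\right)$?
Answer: $\frac{3816371}{71} \approx 53752.0$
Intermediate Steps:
$\left(-13\right) \left(-29\right) \left(145 + \frac{172}{-71}\right) = 377 \left(145 + 172 \left(- \frac{1}{71}\right)\right) = 377 \left(145 - \frac{172}{71}\right) = 377 \cdot \frac{10123}{71} = \frac{3816371}{71}$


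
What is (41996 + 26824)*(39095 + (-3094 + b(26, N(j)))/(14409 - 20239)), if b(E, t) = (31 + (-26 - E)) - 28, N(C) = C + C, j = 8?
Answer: 1568593565826/583 ≈ 2.6906e+9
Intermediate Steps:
N(C) = 2*C
b(E, t) = -23 - E (b(E, t) = (5 - E) - 28 = -23 - E)
(41996 + 26824)*(39095 + (-3094 + b(26, N(j)))/(14409 - 20239)) = (41996 + 26824)*(39095 + (-3094 + (-23 - 1*26))/(14409 - 20239)) = 68820*(39095 + (-3094 + (-23 - 26))/(-5830)) = 68820*(39095 + (-3094 - 49)*(-1/5830)) = 68820*(39095 - 3143*(-1/5830)) = 68820*(39095 + 3143/5830) = 68820*(227926993/5830) = 1568593565826/583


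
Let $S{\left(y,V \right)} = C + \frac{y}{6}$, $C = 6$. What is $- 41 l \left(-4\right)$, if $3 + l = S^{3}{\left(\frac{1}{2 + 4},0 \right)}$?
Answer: $\frac{413212145}{11664} \approx 35426.0$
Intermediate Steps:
$S{\left(y,V \right)} = 6 + \frac{y}{6}$
$l = \frac{10078345}{46656}$ ($l = -3 + \left(6 + \frac{1}{6 \left(2 + 4\right)}\right)^{3} = -3 + \left(6 + \frac{1}{6 \cdot 6}\right)^{3} = -3 + \left(6 + \frac{1}{6} \cdot \frac{1}{6}\right)^{3} = -3 + \left(6 + \frac{1}{36}\right)^{3} = -3 + \left(\frac{217}{36}\right)^{3} = -3 + \frac{10218313}{46656} = \frac{10078345}{46656} \approx 216.01$)
$- 41 l \left(-4\right) = \left(-41\right) \frac{10078345}{46656} \left(-4\right) = \left(- \frac{413212145}{46656}\right) \left(-4\right) = \frac{413212145}{11664}$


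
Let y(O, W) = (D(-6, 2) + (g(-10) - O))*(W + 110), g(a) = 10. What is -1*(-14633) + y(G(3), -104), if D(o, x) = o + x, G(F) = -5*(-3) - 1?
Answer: 14585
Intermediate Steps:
G(F) = 14 (G(F) = 15 - 1 = 14)
y(O, W) = (6 - O)*(110 + W) (y(O, W) = ((-6 + 2) + (10 - O))*(W + 110) = (-4 + (10 - O))*(110 + W) = (6 - O)*(110 + W))
-1*(-14633) + y(G(3), -104) = -1*(-14633) + (660 - 110*14 + 6*(-104) - 1*14*(-104)) = 14633 + (660 - 1540 - 624 + 1456) = 14633 - 48 = 14585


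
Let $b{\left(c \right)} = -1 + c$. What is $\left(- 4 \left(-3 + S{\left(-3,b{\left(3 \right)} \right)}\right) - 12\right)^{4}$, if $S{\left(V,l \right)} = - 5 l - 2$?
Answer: $5308416$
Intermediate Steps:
$S{\left(V,l \right)} = -2 - 5 l$
$\left(- 4 \left(-3 + S{\left(-3,b{\left(3 \right)} \right)}\right) - 12\right)^{4} = \left(- 4 \left(-3 - \left(2 + 5 \left(-1 + 3\right)\right)\right) - 12\right)^{4} = \left(- 4 \left(-3 - 12\right) - 12\right)^{4} = \left(\left(-4\right) \left(-15\right) - 12\right)^{4} = \left(60 - 12\right)^{4} = 48^{4} = 5308416$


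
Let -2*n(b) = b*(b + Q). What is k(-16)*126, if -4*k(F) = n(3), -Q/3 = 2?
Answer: -567/4 ≈ -141.75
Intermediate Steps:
Q = -6 (Q = -3*2 = -6)
n(b) = -b*(-6 + b)/2 (n(b) = -b*(b - 6)/2 = -b*(-6 + b)/2)
k(F) = -9/8 (k(F) = -3*(6 - 1*3)/8 = -3*(6 - 3)/8 = -3*3/8 = -1/4*9/2 = -9/8)
k(-16)*126 = -9/8*126 = -567/4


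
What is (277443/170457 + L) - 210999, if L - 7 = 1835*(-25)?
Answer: -14594833592/56819 ≈ -2.5687e+5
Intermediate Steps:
L = -45868 (L = 7 + 1835*(-25) = 7 - 45875 = -45868)
(277443/170457 + L) - 210999 = (277443/170457 - 45868) - 210999 = (277443*(1/170457) - 45868) - 210999 = (92481/56819 - 45868) - 210999 = -2606081411/56819 - 210999 = -14594833592/56819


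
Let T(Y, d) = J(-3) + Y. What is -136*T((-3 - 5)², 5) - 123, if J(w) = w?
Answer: -8419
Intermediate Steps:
T(Y, d) = -3 + Y
-136*T((-3 - 5)², 5) - 123 = -136*(-3 + (-3 - 5)²) - 123 = -136*(-3 + (-8)²) - 123 = -136*(-3 + 64) - 123 = -136*61 - 123 = -8296 - 123 = -8419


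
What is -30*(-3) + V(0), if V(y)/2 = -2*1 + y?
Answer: 86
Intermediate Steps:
V(y) = -4 + 2*y (V(y) = 2*(-2*1 + y) = 2*(-2 + y) = -4 + 2*y)
-30*(-3) + V(0) = -30*(-3) + (-4 + 2*0) = 90 + (-4 + 0) = 90 - 4 = 86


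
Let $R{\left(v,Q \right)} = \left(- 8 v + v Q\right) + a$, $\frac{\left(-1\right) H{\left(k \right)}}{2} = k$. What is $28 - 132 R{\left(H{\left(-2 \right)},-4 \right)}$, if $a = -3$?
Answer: $6760$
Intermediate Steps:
$H{\left(k \right)} = - 2 k$
$R{\left(v,Q \right)} = -3 - 8 v + Q v$ ($R{\left(v,Q \right)} = \left(- 8 v + v Q\right) - 3 = \left(- 8 v + Q v\right) - 3 = -3 - 8 v + Q v$)
$28 - 132 R{\left(H{\left(-2 \right)},-4 \right)} = 28 - 132 \left(-3 - 8 \left(\left(-2\right) \left(-2\right)\right) - 4 \left(\left(-2\right) \left(-2\right)\right)\right) = 28 - 132 \left(-3 - 32 - 16\right) = 28 - -6732 = 28 + 6732 = 6760$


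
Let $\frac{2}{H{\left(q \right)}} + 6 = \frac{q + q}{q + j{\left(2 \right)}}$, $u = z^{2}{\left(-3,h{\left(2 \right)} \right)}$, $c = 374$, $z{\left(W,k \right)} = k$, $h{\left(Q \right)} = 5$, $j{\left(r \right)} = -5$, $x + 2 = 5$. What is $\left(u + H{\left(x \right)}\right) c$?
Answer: $\frac{83402}{9} \approx 9266.9$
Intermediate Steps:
$x = 3$ ($x = -2 + 5 = 3$)
$u = 25$ ($u = 5^{2} = 25$)
$H{\left(q \right)} = \frac{2}{-6 + \frac{2 q}{-5 + q}}$ ($H{\left(q \right)} = \frac{2}{-6 + \frac{q + q}{q - 5}} = \frac{2}{-6 + \frac{2 q}{-5 + q}}$)
$\left(u + H{\left(x \right)}\right) c = \left(25 + \frac{5 - 3}{-15 + 2 \cdot 3}\right) 374 = \left(25 + \frac{5 - 3}{-15 + 6}\right) 374 = \left(25 + \frac{1}{-9} \cdot 2\right) 374 = \left(25 - \frac{2}{9}\right) 374 = \frac{223}{9} \cdot 374 = \frac{83402}{9}$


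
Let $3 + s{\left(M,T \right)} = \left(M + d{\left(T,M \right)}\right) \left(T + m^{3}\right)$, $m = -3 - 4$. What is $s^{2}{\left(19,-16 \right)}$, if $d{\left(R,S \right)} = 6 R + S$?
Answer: $433430761$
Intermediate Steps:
$m = -7$
$d{\left(R,S \right)} = S + 6 R$
$s{\left(M,T \right)} = -3 + \left(-343 + T\right) \left(2 M + 6 T\right)$ ($s{\left(M,T \right)} = -3 + \left(M + \left(M + 6 T\right)\right) \left(T + \left(-7\right)^{3}\right) = -3 + \left(2 M + 6 T\right) \left(T - 343\right) = -3 + \left(2 M + 6 T\right) \left(-343 + T\right) = -3 + \left(-343 + T\right) \left(2 M + 6 T\right)$)
$s^{2}{\left(19,-16 \right)} = \left(-3 - -32928 - 13034 + 19 \left(-16\right) - 16 \left(19 + 6 \left(-16\right)\right)\right)^{2} = \left(-3 + 32928 - 13034 - 304 - 16 \left(19 - 96\right)\right)^{2} = \left(-3 + 32928 - 13034 - 304 - -1232\right)^{2} = \left(-3 + 32928 - 13034 - 304 + 1232\right)^{2} = 20819^{2} = 433430761$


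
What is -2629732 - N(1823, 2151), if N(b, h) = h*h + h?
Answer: -7258684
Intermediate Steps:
N(b, h) = h + h² (N(b, h) = h² + h = h + h²)
-2629732 - N(1823, 2151) = -2629732 - 2151*(1 + 2151) = -2629732 - 2151*2152 = -2629732 - 1*4628952 = -2629732 - 4628952 = -7258684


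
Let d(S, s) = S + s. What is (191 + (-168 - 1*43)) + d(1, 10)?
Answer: -9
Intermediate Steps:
(191 + (-168 - 1*43)) + d(1, 10) = (191 + (-168 - 1*43)) + (1 + 10) = (191 + (-168 - 43)) + 11 = (191 - 211) + 11 = -20 + 11 = -9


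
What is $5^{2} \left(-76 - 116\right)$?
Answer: $-4800$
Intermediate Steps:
$5^{2} \left(-76 - 116\right) = 25 \left(-192\right) = -4800$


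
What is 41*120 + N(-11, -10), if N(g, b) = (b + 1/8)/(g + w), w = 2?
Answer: 354319/72 ≈ 4921.1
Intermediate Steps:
N(g, b) = (⅛ + b)/(2 + g) (N(g, b) = (b + 1/8)/(g + 2) = (b + ⅛)/(2 + g) = (⅛ + b)/(2 + g))
41*120 + N(-11, -10) = 41*120 + (⅛ - 10)/(2 - 11) = 4920 - 79/8/(-9) = 4920 - ⅑*(-79/8) = 4920 + 79/72 = 354319/72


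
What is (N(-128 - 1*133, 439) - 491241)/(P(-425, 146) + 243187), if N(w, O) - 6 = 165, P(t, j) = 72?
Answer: -491070/243259 ≈ -2.0187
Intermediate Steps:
N(w, O) = 171 (N(w, O) = 6 + 165 = 171)
(N(-128 - 1*133, 439) - 491241)/(P(-425, 146) + 243187) = (171 - 491241)/(72 + 243187) = -491070/243259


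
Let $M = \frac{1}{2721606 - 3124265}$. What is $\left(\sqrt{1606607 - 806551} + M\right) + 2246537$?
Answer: $\frac{904588341882}{402659} + 2 \sqrt{200014} \approx 2.2474 \cdot 10^{6}$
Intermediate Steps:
$M = - \frac{1}{402659}$ ($M = \frac{1}{-402659} = - \frac{1}{402659} \approx -2.4835 \cdot 10^{-6}$)
$\left(\sqrt{1606607 - 806551} + M\right) + 2246537 = \left(\sqrt{1606607 - 806551} - \frac{1}{402659}\right) + 2246537 = \left(\sqrt{800056} - \frac{1}{402659}\right) + 2246537 = \left(2 \sqrt{200014} - \frac{1}{402659}\right) + 2246537 = \left(- \frac{1}{402659} + 2 \sqrt{200014}\right) + 2246537 = \frac{904588341882}{402659} + 2 \sqrt{200014}$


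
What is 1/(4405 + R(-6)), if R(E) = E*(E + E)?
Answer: 1/4477 ≈ 0.00022336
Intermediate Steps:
R(E) = 2*E**2 (R(E) = E*(2*E) = 2*E**2)
1/(4405 + R(-6)) = 1/(4405 + 2*(-6)**2) = 1/(4405 + 2*36) = 1/(4405 + 72) = 1/4477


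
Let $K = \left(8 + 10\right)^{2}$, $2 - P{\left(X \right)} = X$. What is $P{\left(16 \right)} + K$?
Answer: $310$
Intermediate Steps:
$P{\left(X \right)} = 2 - X$
$K = 324$ ($K = 18^{2} = 324$)
$P{\left(16 \right)} + K = \left(2 - 16\right) + 324 = -14 + 324 = 310$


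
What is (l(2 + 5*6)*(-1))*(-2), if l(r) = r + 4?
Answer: 72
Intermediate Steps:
l(r) = 4 + r
(l(2 + 5*6)*(-1))*(-2) = ((4 + (2 + 5*6))*(-1))*(-2) = ((4 + (2 + 30))*(-1))*(-2) = ((4 + 32)*(-1))*(-2) = (36*(-1))*(-2) = -36*(-2) = 72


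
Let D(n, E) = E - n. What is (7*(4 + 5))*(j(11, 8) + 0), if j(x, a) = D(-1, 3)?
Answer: 252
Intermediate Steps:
j(x, a) = 4 (j(x, a) = 3 - 1*(-1) = 3 + 1 = 4)
(7*(4 + 5))*(j(11, 8) + 0) = (7*(4 + 5))*(4 + 0) = (7*9)*4 = 63*4 = 252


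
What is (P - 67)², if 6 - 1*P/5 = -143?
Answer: 459684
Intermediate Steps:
P = 745 (P = 30 - 5*(-143) = 30 + 715 = 745)
(P - 67)² = (745 - 67)² = 678² = 459684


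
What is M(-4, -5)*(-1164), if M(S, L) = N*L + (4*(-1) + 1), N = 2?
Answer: 15132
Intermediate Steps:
M(S, L) = -3 + 2*L (M(S, L) = 2*L + (4*(-1) + 1) = 2*L + (-4 + 1) = 2*L - 3 = -3 + 2*L)
M(-4, -5)*(-1164) = (-3 + 2*(-5))*(-1164) = (-3 - 10)*(-1164) = -13*(-1164) = 15132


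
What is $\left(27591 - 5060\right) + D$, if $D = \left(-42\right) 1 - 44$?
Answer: $22445$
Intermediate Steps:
$D = -86$ ($D = -42 - 44 = -86$)
$\left(27591 - 5060\right) + D = \left(27591 - 5060\right) - 86 = 22531 - 86 = 22445$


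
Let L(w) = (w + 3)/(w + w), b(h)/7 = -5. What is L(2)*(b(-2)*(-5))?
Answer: 875/4 ≈ 218.75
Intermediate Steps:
b(h) = -35 (b(h) = 7*(-5) = -35)
L(w) = (3 + w)/(2*w) (L(w) = (3 + w)/((2*w)) = (3 + w)*(1/(2*w)) = (3 + w)/(2*w))
L(2)*(b(-2)*(-5)) = ((1/2)*(3 + 2)/2)*(-35*(-5)) = ((1/2)*(1/2)*5)*175 = (5/4)*175 = 875/4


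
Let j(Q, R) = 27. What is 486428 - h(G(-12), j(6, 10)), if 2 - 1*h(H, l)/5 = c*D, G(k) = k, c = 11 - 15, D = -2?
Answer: 486458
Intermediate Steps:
c = -4
h(H, l) = -30 (h(H, l) = 10 - (-20)*(-2) = 10 - 5*8 = 10 - 40 = -30)
486428 - h(G(-12), j(6, 10)) = 486428 - 1*(-30) = 486428 + 30 = 486458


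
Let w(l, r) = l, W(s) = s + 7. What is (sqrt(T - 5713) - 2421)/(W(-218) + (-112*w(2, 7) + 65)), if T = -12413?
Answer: 2421/370 - 3*I*sqrt(2014)/370 ≈ 6.5432 - 0.36387*I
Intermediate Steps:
W(s) = 7 + s
(sqrt(T - 5713) - 2421)/(W(-218) + (-112*w(2, 7) + 65)) = (sqrt(-12413 - 5713) - 2421)/((7 - 218) + (-112*2 + 65)) = (sqrt(-18126) - 2421)/(-211 + (-224 + 65)) = (3*I*sqrt(2014) - 2421)/(-211 - 159) = (-2421 + 3*I*sqrt(2014))/(-370) = (-2421 + 3*I*sqrt(2014))*(-1/370) = 2421/370 - 3*I*sqrt(2014)/370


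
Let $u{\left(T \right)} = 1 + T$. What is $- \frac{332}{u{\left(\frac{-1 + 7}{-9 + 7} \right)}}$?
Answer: $166$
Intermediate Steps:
$- \frac{332}{u{\left(\frac{-1 + 7}{-9 + 7} \right)}} = - \frac{332}{1 + \frac{-1 + 7}{-9 + 7}} = - \frac{332}{1 + \frac{6}{-2}} = - \frac{332}{1 + 6 \left(- \frac{1}{2}\right)} = - \frac{332}{1 - 3} = - \frac{332}{-2} = \left(-332\right) \left(- \frac{1}{2}\right) = 166$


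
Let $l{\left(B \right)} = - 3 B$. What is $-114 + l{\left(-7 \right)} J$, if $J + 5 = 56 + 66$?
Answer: $2343$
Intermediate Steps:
$J = 117$ ($J = -5 + \left(56 + 66\right) = -5 + 122 = 117$)
$-114 + l{\left(-7 \right)} J = -114 + \left(-3\right) \left(-7\right) 117 = -114 + 21 \cdot 117 = -114 + 2457 = 2343$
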